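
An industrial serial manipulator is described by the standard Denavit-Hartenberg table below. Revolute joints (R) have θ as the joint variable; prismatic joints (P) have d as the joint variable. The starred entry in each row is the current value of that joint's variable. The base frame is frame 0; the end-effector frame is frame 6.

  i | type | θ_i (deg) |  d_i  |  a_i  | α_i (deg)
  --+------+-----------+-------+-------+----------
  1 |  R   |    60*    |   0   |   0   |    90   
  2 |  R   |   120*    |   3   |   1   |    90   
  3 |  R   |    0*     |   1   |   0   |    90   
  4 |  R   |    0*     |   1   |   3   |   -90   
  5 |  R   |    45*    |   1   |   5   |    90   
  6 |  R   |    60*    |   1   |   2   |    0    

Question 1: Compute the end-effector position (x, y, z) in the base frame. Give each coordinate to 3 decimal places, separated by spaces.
4.173 -3.844 9.617

after link 1: o_1 = (0.0000, 0.0000, 0.0000)
after link 2: o_2 = (2.3481, -1.9330, 0.8660)
after link 3: o_3 = (2.7811, -1.1830, 1.3660)
after link 4: o_4 = (1.1651, -1.9821, 3.9641)
after link 5: o_5 = (3.7761, -4.5307, 7.5260)
after link 6: o_6 = (4.1725, -3.8441, 9.6167)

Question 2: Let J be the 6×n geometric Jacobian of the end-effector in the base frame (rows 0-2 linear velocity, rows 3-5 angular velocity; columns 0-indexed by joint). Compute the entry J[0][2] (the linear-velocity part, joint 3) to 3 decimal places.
axis z_2 = (0.4330,0.7500,0.5000); lever o_n−o_2 = (1.8244,-1.9111,8.7507)
cross product → J_v[:, 2] = (7.5186,-2.8770,-2.1958)
J_ω[:, 2] = z_2
entry J[0][2] = 7.5186

7.519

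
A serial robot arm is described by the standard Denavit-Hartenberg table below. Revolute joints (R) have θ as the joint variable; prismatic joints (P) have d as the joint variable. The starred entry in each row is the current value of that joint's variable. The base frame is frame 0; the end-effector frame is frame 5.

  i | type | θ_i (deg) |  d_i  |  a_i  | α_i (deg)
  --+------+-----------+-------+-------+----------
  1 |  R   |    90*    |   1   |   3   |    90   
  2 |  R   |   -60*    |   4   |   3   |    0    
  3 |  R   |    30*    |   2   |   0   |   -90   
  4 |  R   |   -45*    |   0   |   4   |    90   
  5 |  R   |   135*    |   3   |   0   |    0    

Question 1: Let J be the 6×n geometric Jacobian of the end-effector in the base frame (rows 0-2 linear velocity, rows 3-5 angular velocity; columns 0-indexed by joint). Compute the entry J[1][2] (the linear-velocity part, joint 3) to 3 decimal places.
axis z_2 = (1.0000,-0.0000,0.0000); lever o_n−o_2 = (6.9497,0.6124,-0.3536)
cross product → J_v[:, 2] = (-0.0000,0.3536,0.6124)
J_ω[:, 2] = z_2
entry J[1][2] = 0.3536

0.354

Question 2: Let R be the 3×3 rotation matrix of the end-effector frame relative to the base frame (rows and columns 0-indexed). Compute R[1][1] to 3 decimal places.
End-effector y-axis (col 1 of R) = (-0.5000,-0.7866,-0.3624)
R[1][1] = -0.7866

-0.787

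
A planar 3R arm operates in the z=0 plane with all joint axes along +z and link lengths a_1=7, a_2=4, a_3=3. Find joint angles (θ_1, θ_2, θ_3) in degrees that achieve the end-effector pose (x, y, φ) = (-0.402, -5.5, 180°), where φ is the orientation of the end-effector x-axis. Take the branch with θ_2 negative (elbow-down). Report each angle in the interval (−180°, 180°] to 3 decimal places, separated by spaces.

-30.001 -120.000 -29.999

wrist centre = target − a_3·(cos φ, sin φ) = (2.5980, -5.5000)
cos θ_2 = (36.9996−7²−4²)/(2·7·4) = -0.5000; θ_2 = -120.0005° (elbow-down)
β = atan2(-5.5000,2.5980) = -64.7157°; ψ = atan2(-3.4641,5.0000) = -34.7150°
θ_1 = β − ψ = -30.0006°
θ_3 = φ − θ_1 − θ_2 = -29.9989° (wrapped to (-180°,180°])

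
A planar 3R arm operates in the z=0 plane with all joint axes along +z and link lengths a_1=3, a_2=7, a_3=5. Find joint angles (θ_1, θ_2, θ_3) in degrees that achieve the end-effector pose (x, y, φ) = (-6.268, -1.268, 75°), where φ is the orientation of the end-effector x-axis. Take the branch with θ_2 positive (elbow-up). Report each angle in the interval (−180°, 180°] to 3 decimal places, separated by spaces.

-162.250 30.018 -152.768

wrist centre = target − a_3·(cos φ, sin φ) = (-7.5621, -6.0976)
cos θ_2 = (94.3664−3²−7²)/(2·3·7) = 0.8659; θ_2 = 30.0183° (elbow-up)
β = atan2(-6.0976,-7.5621) = -141.1193°; ψ = atan2(3.5019,9.0611) = 21.1306°
θ_1 = β − ψ = -162.2499°
θ_3 = φ − θ_1 − θ_2 = -152.7683° (wrapped to (-180°,180°])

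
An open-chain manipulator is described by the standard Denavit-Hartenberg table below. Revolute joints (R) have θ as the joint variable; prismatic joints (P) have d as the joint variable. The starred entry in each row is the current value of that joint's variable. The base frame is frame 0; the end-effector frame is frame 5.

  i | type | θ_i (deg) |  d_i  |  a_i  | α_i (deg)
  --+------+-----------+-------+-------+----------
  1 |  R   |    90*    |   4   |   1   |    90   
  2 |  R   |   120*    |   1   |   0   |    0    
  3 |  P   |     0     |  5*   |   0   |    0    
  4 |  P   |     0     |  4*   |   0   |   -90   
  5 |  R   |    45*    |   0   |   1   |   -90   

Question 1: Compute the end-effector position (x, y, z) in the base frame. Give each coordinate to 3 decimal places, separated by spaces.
9.293 0.646 4.612

after link 1: o_1 = (0.0000, 1.0000, 4.0000)
after link 2: o_2 = (1.0000, 1.0000, 4.0000)
after link 3: o_3 = (6.0000, 1.0000, 4.0000)
after link 4: o_4 = (10.0000, 1.0000, 4.0000)
after link 5: o_5 = (9.2929, 0.6464, 4.6124)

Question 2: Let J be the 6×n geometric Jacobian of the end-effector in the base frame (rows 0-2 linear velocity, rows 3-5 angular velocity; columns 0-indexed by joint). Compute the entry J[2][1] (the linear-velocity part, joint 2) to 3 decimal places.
axis z_1 = (1.0000,-0.0000,0.0000); lever o_n−o_1 = (9.2929,-0.3536,0.6124)
cross product → J_v[:, 1] = (-0.0000,-0.6124,-0.3536)
J_ω[:, 1] = z_1
entry J[2][1] = -0.3536

-0.354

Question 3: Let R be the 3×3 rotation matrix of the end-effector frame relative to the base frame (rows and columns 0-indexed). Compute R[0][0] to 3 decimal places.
End-effector x-axis (col 0 of R) = (-0.7071,-0.3536,0.6124)
R[0][0] = -0.7071

-0.707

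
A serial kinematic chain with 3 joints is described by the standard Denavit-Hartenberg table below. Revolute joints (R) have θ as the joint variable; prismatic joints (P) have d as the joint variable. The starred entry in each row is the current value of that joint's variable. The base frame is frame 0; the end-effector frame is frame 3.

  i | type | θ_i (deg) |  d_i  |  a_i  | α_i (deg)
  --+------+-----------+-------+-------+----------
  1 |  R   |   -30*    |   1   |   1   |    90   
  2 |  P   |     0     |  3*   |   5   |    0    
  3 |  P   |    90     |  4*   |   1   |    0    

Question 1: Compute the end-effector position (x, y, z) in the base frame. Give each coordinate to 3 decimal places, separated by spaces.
after link 1: o_1 = (0.8660, -0.5000, 1.0000)
after link 2: o_2 = (3.6962, -5.5981, 1.0000)
after link 3: o_3 = (1.6962, -9.0622, 2.0000)

1.696 -9.062 2.000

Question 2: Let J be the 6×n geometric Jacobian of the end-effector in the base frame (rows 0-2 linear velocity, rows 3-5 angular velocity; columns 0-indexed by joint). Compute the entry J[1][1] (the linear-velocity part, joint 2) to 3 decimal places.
-0.866

prismatic axis z_1 = (-0.5000,-0.8660,0.0000)
J_v[:, 1] = z_1; J_ω[:, 1] = (0,0,0)
entry J[1][1] = -0.8660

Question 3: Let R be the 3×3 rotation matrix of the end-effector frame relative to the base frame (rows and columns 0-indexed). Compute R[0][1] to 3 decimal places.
End-effector y-axis (col 1 of R) = (-0.8660,0.5000,0.0000)
R[0][1] = -0.8660

-0.866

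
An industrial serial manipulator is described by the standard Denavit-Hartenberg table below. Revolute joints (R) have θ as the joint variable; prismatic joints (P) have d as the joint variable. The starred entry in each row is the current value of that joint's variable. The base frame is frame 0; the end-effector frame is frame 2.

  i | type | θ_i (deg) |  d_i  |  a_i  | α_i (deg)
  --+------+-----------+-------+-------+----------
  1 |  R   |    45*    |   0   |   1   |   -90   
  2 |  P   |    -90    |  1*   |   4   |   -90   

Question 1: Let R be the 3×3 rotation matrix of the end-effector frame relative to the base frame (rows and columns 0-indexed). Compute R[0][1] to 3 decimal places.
End-effector y-axis (col 1 of R) = (0.7071,-0.7071,-0.0000)
R[0][1] = 0.7071

0.707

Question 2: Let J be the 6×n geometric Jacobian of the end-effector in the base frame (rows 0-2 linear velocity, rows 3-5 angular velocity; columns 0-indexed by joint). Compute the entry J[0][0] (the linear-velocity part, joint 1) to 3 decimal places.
axis z_0 = ẑ; lever o_n−o_0 = (0.0000,1.4142,4.0000)
cross product → J_v[:, 0] = (-1.4142,0.0000,0.0000)
J_ω[:, 0] = z_0
entry J[0][0] = -1.4142

-1.414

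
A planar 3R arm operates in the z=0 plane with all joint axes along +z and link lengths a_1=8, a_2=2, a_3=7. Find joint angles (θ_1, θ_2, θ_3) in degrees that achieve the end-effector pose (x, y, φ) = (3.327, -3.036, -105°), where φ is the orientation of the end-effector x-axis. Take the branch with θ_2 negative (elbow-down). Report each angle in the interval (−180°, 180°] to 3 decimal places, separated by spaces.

45.005 -150.005 0.000

wrist centre = target − a_3·(cos φ, sin φ) = (5.1387, 3.7255)
cos θ_2 = (40.2858−8²−2²)/(2·8·2) = -0.8661; θ_2 = -150.0050° (elbow-down)
β = atan2(3.7255,5.1387) = 35.9414°; ψ = atan2(-0.9998,6.2679) = -9.0635°
θ_1 = β − ψ = 45.0048°
θ_3 = φ − θ_1 − θ_2 = 0.0002° (wrapped to (-180°,180°])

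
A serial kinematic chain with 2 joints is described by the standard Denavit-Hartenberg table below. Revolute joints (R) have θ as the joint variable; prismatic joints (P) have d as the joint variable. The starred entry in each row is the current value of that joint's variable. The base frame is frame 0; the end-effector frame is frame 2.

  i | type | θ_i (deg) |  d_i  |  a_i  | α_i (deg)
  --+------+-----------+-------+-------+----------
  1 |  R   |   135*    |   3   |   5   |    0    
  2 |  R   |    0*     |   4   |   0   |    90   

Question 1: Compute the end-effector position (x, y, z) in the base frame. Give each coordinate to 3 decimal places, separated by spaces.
-3.536 3.536 7.000

after link 1: o_1 = (-3.5355, 3.5355, 3.0000)
after link 2: o_2 = (-3.5355, 3.5355, 7.0000)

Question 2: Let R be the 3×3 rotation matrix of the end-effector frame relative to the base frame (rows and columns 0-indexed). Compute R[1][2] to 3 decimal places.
End-effector z-axis (col 2 of R) = (0.7071,0.7071,0.0000)
R[1][2] = 0.7071

0.707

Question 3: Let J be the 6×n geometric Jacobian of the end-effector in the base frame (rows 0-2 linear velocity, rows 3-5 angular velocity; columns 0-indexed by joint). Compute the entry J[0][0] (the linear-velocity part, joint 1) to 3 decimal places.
axis z_0 = ẑ; lever o_n−o_0 = (-3.5355,3.5355,7.0000)
cross product → J_v[:, 0] = (-3.5355,-3.5355,0.0000)
J_ω[:, 0] = z_0
entry J[0][0] = -3.5355

-3.536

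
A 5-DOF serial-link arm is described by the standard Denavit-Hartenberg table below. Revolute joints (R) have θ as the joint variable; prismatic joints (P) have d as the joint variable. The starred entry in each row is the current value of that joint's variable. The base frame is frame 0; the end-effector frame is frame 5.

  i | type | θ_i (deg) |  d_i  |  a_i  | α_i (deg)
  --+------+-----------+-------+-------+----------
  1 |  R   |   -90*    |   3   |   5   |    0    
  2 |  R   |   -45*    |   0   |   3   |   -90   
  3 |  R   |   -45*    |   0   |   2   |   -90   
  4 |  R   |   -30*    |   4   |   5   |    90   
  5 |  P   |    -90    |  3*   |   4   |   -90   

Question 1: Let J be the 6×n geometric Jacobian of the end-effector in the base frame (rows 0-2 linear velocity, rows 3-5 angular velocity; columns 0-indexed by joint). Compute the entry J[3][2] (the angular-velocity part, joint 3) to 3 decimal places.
axis z_2 = (0.7071,-0.7071,0.0000); lever o_n−o_2 = (1.1898,-6.0199,3.4154)
cross product → J_v[:, 2] = (-2.4151,-2.4151,-3.4154)
J_ω[:, 2] = z_2
entry J[3][2] = 0.7071

0.707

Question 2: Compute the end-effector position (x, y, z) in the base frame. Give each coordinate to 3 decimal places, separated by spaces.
-0.931 -13.141 6.415

after link 1: o_1 = (0.0000, -5.0000, 3.0000)
after link 2: o_2 = (-2.1213, -7.1213, 3.0000)
after link 3: o_3 = (-3.1213, -8.1213, 4.4142)
after link 4: o_4 = (-5.5186, -14.0542, 4.6476)
after link 5: o_5 = (-0.9315, -13.1413, 6.4154)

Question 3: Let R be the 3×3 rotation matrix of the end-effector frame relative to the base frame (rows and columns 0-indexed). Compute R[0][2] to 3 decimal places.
End-effector z-axis (col 2 of R) = (-0.0795,-0.7866,0.6124)
R[0][2] = -0.0795

-0.079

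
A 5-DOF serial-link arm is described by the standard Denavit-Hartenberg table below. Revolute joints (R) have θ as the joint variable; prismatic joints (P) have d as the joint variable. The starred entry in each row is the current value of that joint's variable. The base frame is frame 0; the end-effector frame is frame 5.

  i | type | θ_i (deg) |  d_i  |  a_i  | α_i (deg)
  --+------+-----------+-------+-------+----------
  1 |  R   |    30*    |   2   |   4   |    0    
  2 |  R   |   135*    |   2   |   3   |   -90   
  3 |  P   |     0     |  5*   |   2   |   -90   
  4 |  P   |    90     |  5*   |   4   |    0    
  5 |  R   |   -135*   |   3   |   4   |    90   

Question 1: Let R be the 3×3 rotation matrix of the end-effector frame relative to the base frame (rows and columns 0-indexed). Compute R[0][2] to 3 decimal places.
End-effector z-axis (col 2 of R) = (0.5000,-0.8660,0.0000)
R[0][2] = 0.5000

0.500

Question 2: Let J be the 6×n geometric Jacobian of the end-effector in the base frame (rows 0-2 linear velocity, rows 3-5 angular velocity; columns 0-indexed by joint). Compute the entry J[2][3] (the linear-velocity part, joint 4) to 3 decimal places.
-1.000

prismatic axis z_3 = (-0.0000,-0.0000,-1.0000)
J_v[:, 3] = z_3; J_ω[:, 3] = (0,0,0)
entry J[2][3] = -1.0000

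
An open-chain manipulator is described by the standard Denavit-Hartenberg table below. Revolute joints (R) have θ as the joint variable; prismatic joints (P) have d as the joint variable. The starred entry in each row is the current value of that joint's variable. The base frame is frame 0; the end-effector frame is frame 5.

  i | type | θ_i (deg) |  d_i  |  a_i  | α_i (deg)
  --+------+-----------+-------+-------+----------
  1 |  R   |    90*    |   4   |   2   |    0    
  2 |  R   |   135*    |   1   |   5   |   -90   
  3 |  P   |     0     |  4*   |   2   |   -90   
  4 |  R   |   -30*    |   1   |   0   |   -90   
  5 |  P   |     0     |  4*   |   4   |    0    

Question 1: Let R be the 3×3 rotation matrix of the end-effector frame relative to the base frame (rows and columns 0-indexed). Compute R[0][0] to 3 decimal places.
End-effector x-axis (col 0 of R) = (-0.2588,-0.9659,0.0000)
R[0][0] = -0.2588

-0.259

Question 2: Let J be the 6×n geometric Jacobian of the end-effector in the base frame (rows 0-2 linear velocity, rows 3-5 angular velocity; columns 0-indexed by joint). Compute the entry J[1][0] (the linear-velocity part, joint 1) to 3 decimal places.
axis z_0 = ẑ; lever o_n−o_0 = (-7.0203,-8.6066,4.0000)
cross product → J_v[:, 0] = (8.6066,-7.0203,0.0000)
J_ω[:, 0] = z_0
entry J[1][0] = -7.0203

-7.020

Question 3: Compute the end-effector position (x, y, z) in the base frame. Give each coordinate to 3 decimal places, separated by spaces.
after link 1: o_1 = (0.0000, 2.0000, 4.0000)
after link 2: o_2 = (-3.5355, -1.5355, 5.0000)
after link 3: o_3 = (-2.1213, -5.7782, 5.0000)
after link 4: o_4 = (-2.1213, -5.7782, 4.0000)
after link 5: o_5 = (-7.0203, -8.6066, 4.0000)

-7.020 -8.607 4.000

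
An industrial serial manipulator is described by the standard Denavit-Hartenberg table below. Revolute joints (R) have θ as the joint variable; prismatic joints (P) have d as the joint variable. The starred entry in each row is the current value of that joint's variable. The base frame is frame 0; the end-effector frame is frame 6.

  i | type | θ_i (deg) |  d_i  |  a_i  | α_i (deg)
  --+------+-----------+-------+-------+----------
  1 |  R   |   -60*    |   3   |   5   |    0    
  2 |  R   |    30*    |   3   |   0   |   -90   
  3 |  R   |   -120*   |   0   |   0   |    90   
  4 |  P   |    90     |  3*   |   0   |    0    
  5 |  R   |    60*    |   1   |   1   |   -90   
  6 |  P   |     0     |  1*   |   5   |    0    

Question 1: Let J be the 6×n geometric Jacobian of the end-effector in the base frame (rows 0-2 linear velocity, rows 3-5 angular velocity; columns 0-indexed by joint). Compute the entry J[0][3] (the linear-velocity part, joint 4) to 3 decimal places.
-0.750

prismatic axis z_3 = (-0.7500,0.4330,-0.5000)
J_v[:, 3] = z_3; J_ω[:, 3] = (0,0,0)
entry J[0][3] = -0.7500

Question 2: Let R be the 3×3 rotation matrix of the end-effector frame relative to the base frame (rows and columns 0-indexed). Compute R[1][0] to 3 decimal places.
0.217

End-effector x-axis (col 0 of R) = (0.6250,0.2165,-0.7500)
R[1][0] = 0.2165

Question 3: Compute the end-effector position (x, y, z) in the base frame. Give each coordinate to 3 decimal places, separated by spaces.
3.033 -2.174 -0.933

after link 1: o_1 = (2.5000, -4.3301, 3.0000)
after link 2: o_2 = (2.5000, -4.3301, 6.0000)
after link 3: o_3 = (2.5000, -4.3301, 6.0000)
after link 4: o_4 = (0.2500, -3.0311, 4.5000)
after link 5: o_5 = (0.1250, -2.3816, 3.2500)
after link 6: o_6 = (3.0335, -2.1740, -0.9330)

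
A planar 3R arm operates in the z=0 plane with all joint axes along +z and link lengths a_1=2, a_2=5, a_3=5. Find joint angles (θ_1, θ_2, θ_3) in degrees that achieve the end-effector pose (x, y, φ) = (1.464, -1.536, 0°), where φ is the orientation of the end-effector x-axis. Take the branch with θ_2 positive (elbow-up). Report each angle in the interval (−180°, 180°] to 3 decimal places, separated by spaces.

90.027 134.981 134.992

wrist centre = target − a_3·(cos φ, sin φ) = (-3.5360, -1.5360)
cos θ_2 = (14.8626−2²−5²)/(2·2·5) = -0.7069; θ_2 = 134.9808° (elbow-up)
β = atan2(-1.5360,-3.5360) = -156.5204°; ψ = atan2(3.5367,-1.5344) = 113.4529°
θ_1 = β − ψ = -269.9733°
θ_3 = φ − θ_1 − θ_2 = 134.9924° (wrapped to (-180°,180°])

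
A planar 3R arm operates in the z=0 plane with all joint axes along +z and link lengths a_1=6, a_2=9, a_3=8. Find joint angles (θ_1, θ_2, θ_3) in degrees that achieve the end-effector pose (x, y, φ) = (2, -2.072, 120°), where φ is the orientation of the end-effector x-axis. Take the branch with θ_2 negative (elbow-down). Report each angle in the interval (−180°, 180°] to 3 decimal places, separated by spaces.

wrist centre = target − a_3·(cos φ, sin φ) = (6.0000, -9.0002)
cos θ_2 = (117.0037−6²−9²)/(2·6·9) = 0.0000; θ_2 = -89.9981° (elbow-down)
β = atan2(-9.0002,6.0000) = -56.3105°; ψ = atan2(-9.0000,6.0003) = -56.3086°
θ_1 = β − ψ = -0.0019°
θ_3 = φ − θ_1 − θ_2 = -150.0000° (wrapped to (-180°,180°])

-0.002 -89.998 -150.000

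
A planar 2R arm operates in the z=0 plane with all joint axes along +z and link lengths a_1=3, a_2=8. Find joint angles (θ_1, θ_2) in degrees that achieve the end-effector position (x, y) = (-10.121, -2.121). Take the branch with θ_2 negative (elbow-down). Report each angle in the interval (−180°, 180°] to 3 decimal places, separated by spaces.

-134.991 -45.013

cos θ_2 = (106.9333−3²−8²)/(2·3·8) = 0.7069; θ_2 = -45.0132° (elbow-down)
β = atan2(-2.1210,-10.1210) = -168.1641°; ψ = atan2(-5.6582,8.6555) = -33.1728°
θ_1 = β − ψ = -134.9913°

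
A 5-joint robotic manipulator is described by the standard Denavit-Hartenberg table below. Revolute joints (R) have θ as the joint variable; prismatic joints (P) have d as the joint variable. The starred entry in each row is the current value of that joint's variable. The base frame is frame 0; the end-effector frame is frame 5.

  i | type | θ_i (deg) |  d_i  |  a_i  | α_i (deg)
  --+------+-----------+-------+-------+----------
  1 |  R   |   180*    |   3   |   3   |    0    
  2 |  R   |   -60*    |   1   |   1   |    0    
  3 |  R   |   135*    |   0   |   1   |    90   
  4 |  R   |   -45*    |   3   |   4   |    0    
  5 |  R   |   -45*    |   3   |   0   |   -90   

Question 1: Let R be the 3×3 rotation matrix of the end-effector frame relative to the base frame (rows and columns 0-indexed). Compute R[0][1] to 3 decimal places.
0.966

End-effector y-axis (col 1 of R) = (0.9659,-0.2588,-0.0000)
R[0][1] = 0.9659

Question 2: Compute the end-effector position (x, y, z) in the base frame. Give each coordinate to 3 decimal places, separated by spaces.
-10.286 -1.279 1.172

after link 1: o_1 = (-3.0000, 0.0000, 3.0000)
after link 2: o_2 = (-3.5000, 0.8660, 4.0000)
after link 3: o_3 = (-3.7588, -0.0999, 4.0000)
after link 4: o_4 = (-7.3886, -2.0555, 1.1716)
after link 5: o_5 = (-10.2864, -1.2790, 1.1716)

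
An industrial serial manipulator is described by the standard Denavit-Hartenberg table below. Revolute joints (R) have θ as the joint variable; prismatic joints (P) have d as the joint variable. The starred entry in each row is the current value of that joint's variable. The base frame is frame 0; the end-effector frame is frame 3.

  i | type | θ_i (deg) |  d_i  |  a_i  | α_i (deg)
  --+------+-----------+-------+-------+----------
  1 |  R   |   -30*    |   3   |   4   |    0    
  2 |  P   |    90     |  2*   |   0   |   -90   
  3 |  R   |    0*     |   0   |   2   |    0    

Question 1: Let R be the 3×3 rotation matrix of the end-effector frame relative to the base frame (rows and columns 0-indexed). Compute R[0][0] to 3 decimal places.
End-effector x-axis (col 0 of R) = (0.5000,0.8660,0.0000)
R[0][0] = 0.5000

0.500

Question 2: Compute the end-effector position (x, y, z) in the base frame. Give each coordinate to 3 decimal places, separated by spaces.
after link 1: o_1 = (3.4641, -2.0000, 3.0000)
after link 2: o_2 = (3.4641, -2.0000, 5.0000)
after link 3: o_3 = (4.4641, -0.2679, 5.0000)

4.464 -0.268 5.000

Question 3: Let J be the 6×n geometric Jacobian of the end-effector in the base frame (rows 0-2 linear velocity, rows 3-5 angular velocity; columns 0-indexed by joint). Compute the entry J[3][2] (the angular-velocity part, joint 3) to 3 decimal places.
-0.866

axis z_2 = (-0.8660,0.5000,0.0000); lever o_n−o_2 = (1.0000,1.7321,0.0000)
cross product → J_v[:, 2] = (-0.0000,0.0000,-2.0000)
J_ω[:, 2] = z_2
entry J[3][2] = -0.8660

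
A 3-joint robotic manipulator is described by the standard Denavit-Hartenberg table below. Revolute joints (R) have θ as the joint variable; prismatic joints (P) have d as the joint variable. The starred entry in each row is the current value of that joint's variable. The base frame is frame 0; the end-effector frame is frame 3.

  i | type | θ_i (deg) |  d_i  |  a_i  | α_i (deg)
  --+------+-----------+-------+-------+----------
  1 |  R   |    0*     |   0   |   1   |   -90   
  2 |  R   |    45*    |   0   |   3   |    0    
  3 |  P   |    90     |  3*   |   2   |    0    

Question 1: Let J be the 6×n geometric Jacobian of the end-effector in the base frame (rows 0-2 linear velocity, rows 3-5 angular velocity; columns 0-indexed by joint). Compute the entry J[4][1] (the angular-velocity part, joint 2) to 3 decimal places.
axis z_1 = (0.0000,1.0000,0.0000); lever o_n−o_1 = (0.7071,3.0000,-3.5355)
cross product → J_v[:, 1] = (-3.5355,0.0000,-0.7071)
J_ω[:, 1] = z_1
entry J[4][1] = 1.0000

1.000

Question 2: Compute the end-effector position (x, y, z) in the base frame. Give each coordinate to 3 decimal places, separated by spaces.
after link 1: o_1 = (1.0000, 0.0000, 0.0000)
after link 2: o_2 = (3.1213, 0.0000, -2.1213)
after link 3: o_3 = (1.7071, 3.0000, -3.5355)

1.707 3.000 -3.536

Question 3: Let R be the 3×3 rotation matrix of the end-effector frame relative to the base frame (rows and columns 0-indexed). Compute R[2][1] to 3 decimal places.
0.707

End-effector y-axis (col 1 of R) = (-0.7071,-0.0000,0.7071)
R[2][1] = 0.7071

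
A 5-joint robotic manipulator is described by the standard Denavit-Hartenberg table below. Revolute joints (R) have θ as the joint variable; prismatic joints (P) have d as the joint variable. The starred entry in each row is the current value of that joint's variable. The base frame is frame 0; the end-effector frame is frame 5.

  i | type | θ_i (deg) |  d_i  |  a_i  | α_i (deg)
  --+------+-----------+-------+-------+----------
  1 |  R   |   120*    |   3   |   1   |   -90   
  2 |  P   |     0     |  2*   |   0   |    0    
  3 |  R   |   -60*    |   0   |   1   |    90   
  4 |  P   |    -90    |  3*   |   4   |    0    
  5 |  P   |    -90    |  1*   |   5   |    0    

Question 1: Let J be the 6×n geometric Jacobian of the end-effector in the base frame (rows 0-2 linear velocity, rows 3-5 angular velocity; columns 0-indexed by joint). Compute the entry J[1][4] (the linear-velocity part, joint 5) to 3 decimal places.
prismatic axis z_4 = (0.4330,-0.7500,0.5000)
J_v[:, 4] = z_4; J_ω[:, 4] = (0,0,0)
entry J[1][4] = -0.7500

-0.750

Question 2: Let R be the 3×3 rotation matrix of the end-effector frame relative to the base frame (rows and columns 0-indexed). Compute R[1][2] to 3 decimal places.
-0.750

End-effector z-axis (col 2 of R) = (0.4330,-0.7500,0.5000)
R[1][2] = -0.7500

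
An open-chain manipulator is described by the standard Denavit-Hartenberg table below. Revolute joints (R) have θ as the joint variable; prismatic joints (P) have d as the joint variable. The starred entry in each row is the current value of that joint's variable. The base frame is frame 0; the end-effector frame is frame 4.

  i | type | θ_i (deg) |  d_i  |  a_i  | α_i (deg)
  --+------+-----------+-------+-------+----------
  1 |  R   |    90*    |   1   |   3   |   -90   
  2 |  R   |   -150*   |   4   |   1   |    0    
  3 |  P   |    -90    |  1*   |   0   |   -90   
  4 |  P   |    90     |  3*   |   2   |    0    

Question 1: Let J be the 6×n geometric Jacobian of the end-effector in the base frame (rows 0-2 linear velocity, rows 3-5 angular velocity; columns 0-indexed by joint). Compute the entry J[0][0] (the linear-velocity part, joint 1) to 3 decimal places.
axis z_0 = ẑ; lever o_n−o_0 = (-3.0000,-0.4641,3.0000)
cross product → J_v[:, 0] = (0.4641,-3.0000,0.0000)
J_ω[:, 0] = z_0
entry J[0][0] = 0.4641

0.464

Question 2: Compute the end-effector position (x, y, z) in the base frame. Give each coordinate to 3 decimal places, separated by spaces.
-3.000 -0.464 3.000

after link 1: o_1 = (0.0000, 3.0000, 1.0000)
after link 2: o_2 = (-4.0000, 2.1340, 1.5000)
after link 3: o_3 = (-5.0000, 2.1340, 1.5000)
after link 4: o_4 = (-3.0000, -0.4641, 3.0000)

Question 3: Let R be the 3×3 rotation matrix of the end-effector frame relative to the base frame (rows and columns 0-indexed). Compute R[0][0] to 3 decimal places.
End-effector x-axis (col 0 of R) = (1.0000,-0.0000,-0.0000)
R[0][0] = 1.0000

1.000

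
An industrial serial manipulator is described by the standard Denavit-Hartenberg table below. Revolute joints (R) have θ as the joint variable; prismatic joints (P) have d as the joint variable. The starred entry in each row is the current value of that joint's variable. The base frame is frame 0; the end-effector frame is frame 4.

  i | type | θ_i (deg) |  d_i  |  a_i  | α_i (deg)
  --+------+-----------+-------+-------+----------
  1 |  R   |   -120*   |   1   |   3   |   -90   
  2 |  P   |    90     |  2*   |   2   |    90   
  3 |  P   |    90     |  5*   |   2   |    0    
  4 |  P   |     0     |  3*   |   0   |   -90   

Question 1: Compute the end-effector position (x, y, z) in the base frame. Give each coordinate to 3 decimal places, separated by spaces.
after link 1: o_1 = (-1.5000, -2.5981, 1.0000)
after link 2: o_2 = (0.2321, -3.5981, -1.0000)
after link 3: o_3 = (-0.5359, -8.9282, -1.0000)
after link 4: o_4 = (-2.0359, -11.5263, -1.0000)

-2.036 -11.526 -1.000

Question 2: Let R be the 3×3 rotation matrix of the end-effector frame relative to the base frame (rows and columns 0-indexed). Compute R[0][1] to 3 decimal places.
End-effector y-axis (col 1 of R) = (0.5000,0.8660,0.0000)
R[0][1] = 0.5000

0.500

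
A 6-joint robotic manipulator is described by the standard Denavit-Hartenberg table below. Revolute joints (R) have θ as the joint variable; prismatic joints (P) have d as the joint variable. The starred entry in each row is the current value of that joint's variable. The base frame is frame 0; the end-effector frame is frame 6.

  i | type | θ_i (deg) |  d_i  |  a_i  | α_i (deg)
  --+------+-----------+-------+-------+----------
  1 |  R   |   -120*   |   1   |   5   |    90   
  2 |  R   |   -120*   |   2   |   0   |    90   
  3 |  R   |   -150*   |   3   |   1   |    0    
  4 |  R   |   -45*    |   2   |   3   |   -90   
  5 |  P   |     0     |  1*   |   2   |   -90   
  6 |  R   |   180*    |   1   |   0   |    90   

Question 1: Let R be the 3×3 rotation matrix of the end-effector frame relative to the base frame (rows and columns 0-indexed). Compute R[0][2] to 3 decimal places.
End-effector z-axis (col 2 of R) = (-0.7718,0.5950,-0.2241)
R[0][2] = -0.7718

-0.772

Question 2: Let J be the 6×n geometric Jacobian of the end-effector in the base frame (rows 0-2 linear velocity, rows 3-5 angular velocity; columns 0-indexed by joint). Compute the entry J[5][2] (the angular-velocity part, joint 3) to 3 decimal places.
axis z_2 = (0.4330,0.7500,0.5000); lever o_n−o_2 = (0.3922,0.3357,7.1567)
cross product → J_v[:, 2] = (5.1997,-2.9028,-0.1488)
J_ω[:, 2] = z_2
entry J[5][2] = 0.5000

0.500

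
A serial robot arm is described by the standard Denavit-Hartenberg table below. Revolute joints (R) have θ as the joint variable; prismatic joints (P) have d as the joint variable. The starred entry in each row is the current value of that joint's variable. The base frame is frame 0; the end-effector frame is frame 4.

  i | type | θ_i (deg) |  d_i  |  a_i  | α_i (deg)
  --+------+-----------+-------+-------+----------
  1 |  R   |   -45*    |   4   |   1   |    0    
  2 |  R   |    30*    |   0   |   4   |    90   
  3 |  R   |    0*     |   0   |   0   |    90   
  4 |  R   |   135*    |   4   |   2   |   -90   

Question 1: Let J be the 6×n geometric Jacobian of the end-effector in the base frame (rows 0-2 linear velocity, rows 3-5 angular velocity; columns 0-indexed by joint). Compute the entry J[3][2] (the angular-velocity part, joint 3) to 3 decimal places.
-0.259

axis z_2 = (-0.2588,-0.9659,0.0000); lever o_n−o_2 = (-1.7321,-1.0000,-4.0000)
cross product → J_v[:, 2] = (3.8637,-1.0353,-1.4142)
J_ω[:, 2] = z_2
entry J[3][2] = -0.2588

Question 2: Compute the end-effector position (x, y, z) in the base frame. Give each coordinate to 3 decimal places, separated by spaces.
after link 1: o_1 = (0.7071, -0.7071, 4.0000)
after link 2: o_2 = (4.5708, -1.7424, 4.0000)
after link 3: o_3 = (4.5708, -1.7424, 4.0000)
after link 4: o_4 = (2.8388, -2.7424, 0.0000)

2.839 -2.742 0.000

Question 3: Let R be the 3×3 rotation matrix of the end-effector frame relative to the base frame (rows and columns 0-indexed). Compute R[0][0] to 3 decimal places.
End-effector x-axis (col 0 of R) = (-0.8660,-0.5000,0.0000)
R[0][0] = -0.8660

-0.866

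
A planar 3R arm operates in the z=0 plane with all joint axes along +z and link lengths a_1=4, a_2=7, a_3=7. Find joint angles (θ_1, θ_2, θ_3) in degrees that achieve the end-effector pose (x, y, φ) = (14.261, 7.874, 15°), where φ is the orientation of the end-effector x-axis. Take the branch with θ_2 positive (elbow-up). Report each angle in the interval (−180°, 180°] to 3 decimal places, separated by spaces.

-0.003 60.007 -45.005

wrist centre = target − a_3·(cos φ, sin φ) = (7.4995, 6.0623)
cos θ_2 = (92.9939−4²−7²)/(2·4·7) = 0.4999; θ_2 = 60.0072° (elbow-up)
β = atan2(6.0623,7.4995) = 38.9505°; ψ = atan2(6.0626,7.4992) = 38.9532°
θ_1 = β − ψ = -0.0027°
θ_3 = φ − θ_1 − θ_2 = -45.0045° (wrapped to (-180°,180°])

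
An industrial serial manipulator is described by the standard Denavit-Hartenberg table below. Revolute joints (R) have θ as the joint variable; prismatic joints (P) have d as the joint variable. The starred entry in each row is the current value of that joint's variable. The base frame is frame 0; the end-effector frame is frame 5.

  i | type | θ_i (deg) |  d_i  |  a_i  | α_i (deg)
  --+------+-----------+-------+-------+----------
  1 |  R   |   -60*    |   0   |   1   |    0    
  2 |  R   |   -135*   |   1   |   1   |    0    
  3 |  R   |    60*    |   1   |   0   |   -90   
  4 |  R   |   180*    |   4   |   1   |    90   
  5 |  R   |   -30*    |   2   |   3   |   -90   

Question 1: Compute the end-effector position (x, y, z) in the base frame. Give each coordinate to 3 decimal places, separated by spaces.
after link 1: o_1 = (0.5000, -0.8660, 0.0000)
after link 2: o_2 = (-0.4659, -0.6072, 1.0000)
after link 3: o_3 = (-0.4659, -0.6072, 2.0000)
after link 4: o_4 = (3.0696, -2.7285, 2.0000)
after link 5: o_5 = (3.8461, 0.1693, -0.0000)

3.846 0.169 -0.000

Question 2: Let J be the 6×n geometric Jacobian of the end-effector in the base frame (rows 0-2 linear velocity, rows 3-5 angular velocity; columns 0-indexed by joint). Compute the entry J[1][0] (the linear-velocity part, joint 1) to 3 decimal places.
axis z_0 = ẑ; lever o_n−o_0 = (3.8461,0.1693,-0.0000)
cross product → J_v[:, 0] = (-0.1693,3.8461,0.0000)
J_ω[:, 0] = z_0
entry J[1][0] = 3.8461

3.846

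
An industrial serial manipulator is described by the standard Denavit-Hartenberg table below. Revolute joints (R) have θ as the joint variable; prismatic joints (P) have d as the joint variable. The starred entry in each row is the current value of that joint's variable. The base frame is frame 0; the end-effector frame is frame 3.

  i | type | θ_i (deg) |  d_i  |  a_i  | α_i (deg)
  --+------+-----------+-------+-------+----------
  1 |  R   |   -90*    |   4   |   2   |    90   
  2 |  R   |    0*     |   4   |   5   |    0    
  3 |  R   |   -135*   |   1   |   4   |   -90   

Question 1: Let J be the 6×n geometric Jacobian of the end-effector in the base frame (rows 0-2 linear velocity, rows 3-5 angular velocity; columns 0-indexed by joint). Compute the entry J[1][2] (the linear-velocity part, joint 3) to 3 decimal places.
axis z_2 = (-1.0000,-0.0000,0.0000); lever o_n−o_2 = (-1.0000,2.8284,-2.8284)
cross product → J_v[:, 2] = (0.0000,-2.8284,-2.8284)
J_ω[:, 2] = z_2
entry J[1][2] = -2.8284

-2.828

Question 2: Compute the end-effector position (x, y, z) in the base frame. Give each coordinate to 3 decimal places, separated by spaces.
after link 1: o_1 = (0.0000, -2.0000, 4.0000)
after link 2: o_2 = (-4.0000, -7.0000, 4.0000)
after link 3: o_3 = (-5.0000, -4.1716, 1.1716)

-5.000 -4.172 1.172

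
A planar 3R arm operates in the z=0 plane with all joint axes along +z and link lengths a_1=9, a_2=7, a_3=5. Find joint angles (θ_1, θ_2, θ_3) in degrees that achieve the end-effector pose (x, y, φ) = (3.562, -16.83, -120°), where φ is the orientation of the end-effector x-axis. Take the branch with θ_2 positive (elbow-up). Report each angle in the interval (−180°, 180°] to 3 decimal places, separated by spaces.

-90.002 60.003 -90.001

wrist centre = target − a_3·(cos φ, sin φ) = (6.0620, -12.4999)
cos θ_2 = (192.9947−9²−7²)/(2·9·7) = 0.5000; θ_2 = 60.0028° (elbow-up)
β = atan2(-12.4999,6.0620) = -64.1282°; ψ = atan2(6.0623,12.4997) = 25.8734°
θ_1 = β − ψ = -90.0016°
θ_3 = φ − θ_1 − θ_2 = -90.0012° (wrapped to (-180°,180°])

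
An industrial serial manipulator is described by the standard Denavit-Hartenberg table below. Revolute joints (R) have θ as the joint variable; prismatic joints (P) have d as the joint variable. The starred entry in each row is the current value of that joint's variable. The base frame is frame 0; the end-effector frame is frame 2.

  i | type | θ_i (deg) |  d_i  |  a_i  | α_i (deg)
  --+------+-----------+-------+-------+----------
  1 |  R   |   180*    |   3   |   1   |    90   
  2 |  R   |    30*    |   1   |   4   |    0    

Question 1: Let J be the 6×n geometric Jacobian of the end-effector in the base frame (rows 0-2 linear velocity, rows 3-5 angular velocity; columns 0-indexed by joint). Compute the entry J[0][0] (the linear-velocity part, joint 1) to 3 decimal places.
-1.000

axis z_0 = ẑ; lever o_n−o_0 = (-4.4641,1.0000,5.0000)
cross product → J_v[:, 0] = (-1.0000,-4.4641,0.0000)
J_ω[:, 0] = z_0
entry J[0][0] = -1.0000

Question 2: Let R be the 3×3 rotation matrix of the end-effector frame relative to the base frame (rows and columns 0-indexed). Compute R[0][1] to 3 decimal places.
0.500

End-effector y-axis (col 1 of R) = (0.5000,-0.0000,0.8660)
R[0][1] = 0.5000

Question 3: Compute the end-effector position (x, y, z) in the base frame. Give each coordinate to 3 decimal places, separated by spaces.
-4.464 1.000 5.000

after link 1: o_1 = (-1.0000, 0.0000, 3.0000)
after link 2: o_2 = (-4.4641, 1.0000, 5.0000)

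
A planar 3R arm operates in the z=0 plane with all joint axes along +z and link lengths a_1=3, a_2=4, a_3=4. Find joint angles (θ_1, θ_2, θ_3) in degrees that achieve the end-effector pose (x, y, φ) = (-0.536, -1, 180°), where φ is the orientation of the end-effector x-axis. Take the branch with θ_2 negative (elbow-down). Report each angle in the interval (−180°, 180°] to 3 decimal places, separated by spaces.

57.797 -120.002 -117.795

wrist centre = target − a_3·(cos φ, sin φ) = (3.4640, -1.0000)
cos θ_2 = (12.9993−3²−4²)/(2·3·4) = -0.5000; θ_2 = -120.0019° (elbow-down)
β = atan2(-1.0000,3.4640) = -16.1026°; ψ = atan2(-3.4640,0.9999) = -73.8994°
θ_1 = β − ψ = 57.7968°
θ_3 = φ − θ_1 − θ_2 = -117.7949° (wrapped to (-180°,180°])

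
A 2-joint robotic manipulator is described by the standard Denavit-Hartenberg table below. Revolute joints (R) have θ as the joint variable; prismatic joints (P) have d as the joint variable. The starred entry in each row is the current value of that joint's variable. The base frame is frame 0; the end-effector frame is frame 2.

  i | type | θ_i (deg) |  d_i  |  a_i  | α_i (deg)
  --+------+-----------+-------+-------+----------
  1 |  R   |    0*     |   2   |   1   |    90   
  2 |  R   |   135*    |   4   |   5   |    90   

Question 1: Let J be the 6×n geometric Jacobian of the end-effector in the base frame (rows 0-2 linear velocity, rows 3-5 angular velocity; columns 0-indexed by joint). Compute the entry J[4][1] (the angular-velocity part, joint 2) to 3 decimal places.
axis z_1 = (0.0000,-1.0000,0.0000); lever o_n−o_1 = (-3.5355,-4.0000,3.5355)
cross product → J_v[:, 1] = (-3.5355,-0.0000,-3.5355)
J_ω[:, 1] = z_1
entry J[4][1] = -1.0000

-1.000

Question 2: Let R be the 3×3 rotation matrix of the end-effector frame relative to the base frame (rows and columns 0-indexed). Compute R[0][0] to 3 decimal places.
End-effector x-axis (col 0 of R) = (-0.7071,0.0000,0.7071)
R[0][0] = -0.7071

-0.707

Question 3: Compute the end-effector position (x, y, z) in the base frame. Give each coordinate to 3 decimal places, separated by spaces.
after link 1: o_1 = (1.0000, 0.0000, 2.0000)
after link 2: o_2 = (-2.5355, -4.0000, 5.5355)

-2.536 -4.000 5.536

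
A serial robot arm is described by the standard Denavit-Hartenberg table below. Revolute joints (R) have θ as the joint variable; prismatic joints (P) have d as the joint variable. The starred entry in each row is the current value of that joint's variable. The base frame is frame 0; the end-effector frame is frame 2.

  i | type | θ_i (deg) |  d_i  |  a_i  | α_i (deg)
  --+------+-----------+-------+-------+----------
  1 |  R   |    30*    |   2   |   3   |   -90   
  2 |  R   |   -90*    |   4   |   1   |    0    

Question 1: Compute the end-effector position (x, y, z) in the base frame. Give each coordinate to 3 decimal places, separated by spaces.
0.598 4.964 3.000

after link 1: o_1 = (2.5981, 1.5000, 2.0000)
after link 2: o_2 = (0.5981, 4.9641, 3.0000)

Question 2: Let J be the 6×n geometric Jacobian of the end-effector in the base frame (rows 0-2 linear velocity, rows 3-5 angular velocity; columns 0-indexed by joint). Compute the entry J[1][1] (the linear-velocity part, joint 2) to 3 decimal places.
0.500

axis z_1 = (-0.5000,0.8660,0.0000); lever o_n−o_1 = (-2.0000,3.4641,1.0000)
cross product → J_v[:, 1] = (0.8660,0.5000,0.0000)
J_ω[:, 1] = z_1
entry J[1][1] = 0.5000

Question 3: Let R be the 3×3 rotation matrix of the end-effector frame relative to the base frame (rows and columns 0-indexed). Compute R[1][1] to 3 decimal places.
0.500

End-effector y-axis (col 1 of R) = (0.8660,0.5000,-0.0000)
R[1][1] = 0.5000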